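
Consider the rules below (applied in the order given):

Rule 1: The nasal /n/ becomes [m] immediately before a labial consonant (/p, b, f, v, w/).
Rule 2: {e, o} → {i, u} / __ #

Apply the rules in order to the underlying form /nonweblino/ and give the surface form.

Rule 1 (nasal place assimilation): /n/ precedes the labial consonant /w/, so it assimilates in place to [m]. /nonweblino/ → nomweblino.
Rule 2 (final vowel raising): /o/ is a mid vowel in word-final position, so it raises to [u]. /nomweblino/ → nomweblinu.

nomweblinu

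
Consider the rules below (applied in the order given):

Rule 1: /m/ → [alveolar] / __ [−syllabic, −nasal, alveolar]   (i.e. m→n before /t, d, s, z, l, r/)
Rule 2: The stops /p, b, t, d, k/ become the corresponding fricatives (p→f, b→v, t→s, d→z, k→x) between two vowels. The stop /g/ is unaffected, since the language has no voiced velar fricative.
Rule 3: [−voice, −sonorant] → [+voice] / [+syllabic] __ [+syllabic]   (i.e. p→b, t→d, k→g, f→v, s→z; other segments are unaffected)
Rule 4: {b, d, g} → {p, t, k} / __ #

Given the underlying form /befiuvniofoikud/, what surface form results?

Rule 1 (nasal place assimilation): no segment meets the environment; /befiuvniofoikud/ is unchanged.
Rule 2 (intervocalic spirantization): /k/ is a stop between vowels /i/ and /u/, so it spirantizes to the fricative [x]. /befiuvniofoikud/ → befiuvniofoixud.
Rule 3 (intervocalic voicing): /f/ is a voiceless obstruent between vowels /e/ and /i/, so it voices to [v]. /f/ is a voiceless obstruent between vowels /o/ and /o/, so it voices to [v]. /befiuvniofoixud/ → beviuvniovoixud.
Rule 4 (final devoicing): /d/ is a voiced stop in word-final position, so it devoices to [t]. /beviuvniovoixud/ → beviuvniovoixut.

beviuvniovoixut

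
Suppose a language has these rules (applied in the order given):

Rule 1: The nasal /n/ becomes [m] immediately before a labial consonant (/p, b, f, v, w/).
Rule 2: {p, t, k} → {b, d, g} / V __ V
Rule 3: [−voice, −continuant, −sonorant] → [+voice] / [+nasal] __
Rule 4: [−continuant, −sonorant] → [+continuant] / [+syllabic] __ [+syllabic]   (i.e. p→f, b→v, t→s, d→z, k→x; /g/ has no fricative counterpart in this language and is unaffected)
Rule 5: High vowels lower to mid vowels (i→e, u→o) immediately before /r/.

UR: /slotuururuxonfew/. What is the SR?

slozuororuxomfew

Rule 1 (nasal place assimilation): /n/ precedes the labial consonant /f/, so it assimilates in place to [m]. /slotuururuxonfew/ → slotuururuxomfew.
Rule 2 (intervocalic voicing): /t/ is a voiceless stop between vowels /o/ and /u/, so it voices to [d]. /slotuururuxomfew/ → sloduururuxomfew.
Rule 3 (post-nasal voicing): no segment meets the environment; /sloduururuxomfew/ is unchanged.
Rule 4 (intervocalic spirantization): /d/ is a stop between vowels /o/ and /u/, so it spirantizes to the fricative [z]. /sloduururuxomfew/ → slozuururuxomfew.
Rule 5 (pre-rhotic lowering): /u/ is a high vowel immediately before /r/, so it lowers to [o]. /u/ is a high vowel immediately before /r/, so it lowers to [o]. /slozuururuxomfew/ → slozuororuxomfew.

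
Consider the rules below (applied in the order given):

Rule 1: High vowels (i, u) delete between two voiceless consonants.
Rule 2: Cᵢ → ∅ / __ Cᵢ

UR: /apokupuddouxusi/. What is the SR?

Rule 1 (high vowel syncope): /u/ is a high vowel flanked by voiceless consonants /k/ and /p/, so it deletes. /u/ is a high vowel flanked by voiceless consonants /x/ and /s/, so it deletes. /apokupuddouxusi/ → apokpuddouxsi.
Rule 2 (degemination): /dd/ is a geminate; the first /d/ deletes. /apokpuddouxsi/ → apokpudouxsi.

apokpudouxsi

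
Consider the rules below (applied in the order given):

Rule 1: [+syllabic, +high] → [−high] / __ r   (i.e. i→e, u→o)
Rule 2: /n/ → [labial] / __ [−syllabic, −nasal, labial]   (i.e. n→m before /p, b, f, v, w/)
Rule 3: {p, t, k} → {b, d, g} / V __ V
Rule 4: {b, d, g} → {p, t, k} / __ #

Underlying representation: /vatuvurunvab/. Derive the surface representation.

vaduvorumvap

Rule 1 (pre-rhotic lowering): /u/ is a high vowel immediately before /r/, so it lowers to [o]. /vatuvurunvab/ → vatuvorunvab.
Rule 2 (nasal place assimilation): /n/ precedes the labial consonant /v/, so it assimilates in place to [m]. /vatuvorunvab/ → vatuvorumvab.
Rule 3 (intervocalic voicing): /t/ is a voiceless stop between vowels /a/ and /u/, so it voices to [d]. /vatuvorumvab/ → vaduvorumvab.
Rule 4 (final devoicing): /b/ is a voiced stop in word-final position, so it devoices to [p]. /vaduvorumvab/ → vaduvorumvap.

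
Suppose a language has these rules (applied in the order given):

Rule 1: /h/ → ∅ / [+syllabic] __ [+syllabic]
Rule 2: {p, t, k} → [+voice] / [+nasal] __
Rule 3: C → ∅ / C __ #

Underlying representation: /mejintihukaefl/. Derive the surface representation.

mejindiukaef

Rule 1 (intervocalic h-deletion): /h/ occurs between vowels /i/ and /u/, so it deletes. /mejintihukaefl/ → mejintiukaefl.
Rule 2 (post-nasal voicing): /t/ is a voiceless stop immediately after the nasal /n/, so it voices to [d]. /mejintiukaefl/ → mejindiukaefl.
Rule 3 (final cluster simplification): /l/ is the second consonant of a word-final cluster /fl/, so it deletes. /mejindiukaefl/ → mejindiukaef.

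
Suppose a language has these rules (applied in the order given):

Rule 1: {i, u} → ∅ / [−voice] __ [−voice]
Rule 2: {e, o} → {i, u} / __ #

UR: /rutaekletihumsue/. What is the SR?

rutaeklethumsui

Rule 1 (high vowel syncope): /i/ is a high vowel flanked by voiceless consonants /t/ and /h/, so it deletes. /rutaekletihumsue/ → rutaeklethumsue.
Rule 2 (final vowel raising): /e/ is a mid vowel in word-final position, so it raises to [i]. /rutaeklethumsue/ → rutaeklethumsui.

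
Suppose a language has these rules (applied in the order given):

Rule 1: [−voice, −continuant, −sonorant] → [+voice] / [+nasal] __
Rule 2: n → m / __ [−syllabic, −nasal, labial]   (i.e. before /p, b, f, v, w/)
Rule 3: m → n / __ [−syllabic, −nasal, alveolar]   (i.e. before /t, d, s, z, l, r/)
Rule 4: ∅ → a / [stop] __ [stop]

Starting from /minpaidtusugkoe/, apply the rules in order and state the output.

Rule 1 (post-nasal voicing): /p/ is a voiceless stop immediately after the nasal /n/, so it voices to [b]. /minpaidtusugkoe/ → minbaidtusugkoe.
Rule 2 (nasal place assimilation): /n/ precedes the labial consonant /b/, so it assimilates in place to [m]. /minbaidtusugkoe/ → mimbaidtusugkoe.
Rule 3 (nasal place assimilation): no segment meets the environment; /mimbaidtusugkoe/ is unchanged.
Rule 4 (stop-cluster a-epenthesis): /d/ and /t/ form a stop–stop cluster, so [a] is inserted between them. /g/ and /k/ form a stop–stop cluster, so [a] is inserted between them. /mimbaidtusugkoe/ → mimbaidatusugakoe.

mimbaidatusugakoe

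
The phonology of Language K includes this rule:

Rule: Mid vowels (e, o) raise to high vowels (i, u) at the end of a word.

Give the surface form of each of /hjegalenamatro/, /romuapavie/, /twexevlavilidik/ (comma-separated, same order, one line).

hjegalenamatru, romuapavii, twexevlavilidik

/hjegalenamatro/: /o/ is a mid vowel in word-final position, so it raises to [u]. → [hjegalenamatru].
/romuapavie/: /e/ is a mid vowel in word-final position, so it raises to [i]. → [romuapavii].
/twexevlavilidik/: the rule's environment is not met; surfaces unchanged as [twexevlavilidik].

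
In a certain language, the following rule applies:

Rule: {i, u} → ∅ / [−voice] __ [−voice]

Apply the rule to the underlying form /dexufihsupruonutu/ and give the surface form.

/u/ is a high vowel flanked by voiceless consonants /x/ and /f/, so it deletes.
/i/ is a high vowel flanked by voiceless consonants /f/ and /h/, so it deletes.
/u/ is a high vowel flanked by voiceless consonants /s/ and /p/, so it deletes.
The other instances of /u/ do not occur in the required environment and remain unchanged.
Surface form: [dexfhspruonutu].

dexfhspruonutu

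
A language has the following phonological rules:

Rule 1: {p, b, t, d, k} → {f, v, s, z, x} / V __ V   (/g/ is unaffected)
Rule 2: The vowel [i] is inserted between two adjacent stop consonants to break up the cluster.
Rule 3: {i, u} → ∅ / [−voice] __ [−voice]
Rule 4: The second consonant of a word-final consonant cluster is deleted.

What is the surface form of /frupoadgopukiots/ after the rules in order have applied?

frufoadigofxiot

Rule 1 (intervocalic spirantization): /p/ is a stop between vowels /u/ and /o/, so it spirantizes to the fricative [f]. /p/ is a stop between vowels /o/ and /u/, so it spirantizes to the fricative [f]. /k/ is a stop between vowels /u/ and /i/, so it spirantizes to the fricative [x]. /frupoadgopukiots/ → frufoadgofuxiots.
Rule 2 (stop-cluster i-epenthesis): /d/ and /g/ form a stop–stop cluster, so [i] is inserted between them. /frufoadgofuxiots/ → frufoadigofuxiots.
Rule 3 (high vowel syncope): /u/ is a high vowel flanked by voiceless consonants /f/ and /x/, so it deletes. /frufoadigofuxiots/ → frufoadigofxiots.
Rule 4 (final cluster simplification): /s/ is the second consonant of a word-final cluster /ts/, so it deletes. /frufoadigofxiots/ → frufoadigofxiot.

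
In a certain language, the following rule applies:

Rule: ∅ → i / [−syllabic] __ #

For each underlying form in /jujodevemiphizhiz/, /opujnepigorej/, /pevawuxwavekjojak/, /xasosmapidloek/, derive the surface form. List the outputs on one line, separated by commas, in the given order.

jujodevemiphizhizi, opujnepigoreji, pevawuxwavekjojaki, xasosmapidloeki

/jujodevemiphizhiz/: the form ends in the consonant /z/, so [i] is inserted word-finally. → [jujodevemiphizhizi].
/opujnepigorej/: the form ends in the consonant /j/, so [i] is inserted word-finally. → [opujnepigoreji].
/pevawuxwavekjojak/: the form ends in the consonant /k/, so [i] is inserted word-finally. → [pevawuxwavekjojaki].
/xasosmapidloek/: the form ends in the consonant /k/, so [i] is inserted word-finally. → [xasosmapidloeki].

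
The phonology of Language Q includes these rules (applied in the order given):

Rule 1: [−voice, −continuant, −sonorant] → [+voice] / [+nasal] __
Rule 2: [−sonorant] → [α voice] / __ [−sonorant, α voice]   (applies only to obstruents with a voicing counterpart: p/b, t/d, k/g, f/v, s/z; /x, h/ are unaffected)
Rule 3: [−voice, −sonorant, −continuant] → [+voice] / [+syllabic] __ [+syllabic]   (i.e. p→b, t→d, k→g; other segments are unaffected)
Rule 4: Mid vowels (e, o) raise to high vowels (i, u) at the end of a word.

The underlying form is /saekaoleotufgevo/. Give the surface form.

saegaoleoduvgevu

Rule 1 (post-nasal voicing): no segment meets the environment; /saekaoleotufgevo/ is unchanged.
Rule 2 (regressive voicing assimilation): /f/ precedes the voiced obstruent /g/, so it voices to [v] by assimilation. /saekaoleotufgevo/ → saekaoleotuvgevo.
Rule 3 (intervocalic voicing): /k/ is a voiceless stop between vowels /e/ and /a/, so it voices to [g]. /t/ is a voiceless stop between vowels /o/ and /u/, so it voices to [d]. /saekaoleotuvgevo/ → saegaoleoduvgevo.
Rule 4 (final vowel raising): /o/ is a mid vowel in word-final position, so it raises to [u]. /saegaoleoduvgevo/ → saegaoleoduvgevu.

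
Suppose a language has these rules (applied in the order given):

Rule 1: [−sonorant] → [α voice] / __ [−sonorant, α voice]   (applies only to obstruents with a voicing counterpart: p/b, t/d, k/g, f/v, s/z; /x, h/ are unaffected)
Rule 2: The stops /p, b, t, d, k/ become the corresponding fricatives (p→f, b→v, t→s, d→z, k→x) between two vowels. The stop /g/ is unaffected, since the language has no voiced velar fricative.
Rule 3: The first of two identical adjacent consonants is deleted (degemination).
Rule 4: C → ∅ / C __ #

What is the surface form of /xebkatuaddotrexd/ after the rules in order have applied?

Rule 1 (regressive voicing assimilation): /b/ precedes the voiceless obstruent /k/, so it devoices to [p] by assimilation. /xebkatuaddotrexd/ → xepkatuaddotrexd.
Rule 2 (intervocalic spirantization): /t/ is a stop between vowels /a/ and /u/, so it spirantizes to the fricative [s]. /xepkatuaddotrexd/ → xepkasuaddotrexd.
Rule 3 (degemination): /dd/ is a geminate; the first /d/ deletes. /xepkasuaddotrexd/ → xepkasuadotrexd.
Rule 4 (final cluster simplification): /d/ is the second consonant of a word-final cluster /xd/, so it deletes. /xepkasuadotrexd/ → xepkasuadotrex.

xepkasuadotrex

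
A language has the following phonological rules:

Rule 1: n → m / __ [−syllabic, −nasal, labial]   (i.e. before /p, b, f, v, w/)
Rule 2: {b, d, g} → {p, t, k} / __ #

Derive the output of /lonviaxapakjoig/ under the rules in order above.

lomviaxapakjoik

Rule 1 (nasal place assimilation): /n/ precedes the labial consonant /v/, so it assimilates in place to [m]. /lonviaxapakjoig/ → lomviaxapakjoig.
Rule 2 (final devoicing): /g/ is a voiced stop in word-final position, so it devoices to [k]. /lomviaxapakjoig/ → lomviaxapakjoik.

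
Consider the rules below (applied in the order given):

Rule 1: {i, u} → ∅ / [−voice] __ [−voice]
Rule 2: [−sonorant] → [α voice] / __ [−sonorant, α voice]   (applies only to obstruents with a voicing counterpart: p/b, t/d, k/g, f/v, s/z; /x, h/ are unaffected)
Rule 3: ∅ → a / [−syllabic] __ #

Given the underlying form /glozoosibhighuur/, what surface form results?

glozoosiphikhuura

Rule 1 (high vowel syncope): no segment meets the environment; /glozoosibhighuur/ is unchanged.
Rule 2 (regressive voicing assimilation): /b/ precedes the voiceless obstruent /h/, so it devoices to [p] by assimilation. /g/ precedes the voiceless obstruent /h/, so it devoices to [k] by assimilation. /glozoosibhighuur/ → glozoosiphikhuur.
Rule 3 (final a-epenthesis): the form ends in the consonant /r/, so [a] is inserted word-finally. /glozoosiphikhuur/ → glozoosiphikhuura.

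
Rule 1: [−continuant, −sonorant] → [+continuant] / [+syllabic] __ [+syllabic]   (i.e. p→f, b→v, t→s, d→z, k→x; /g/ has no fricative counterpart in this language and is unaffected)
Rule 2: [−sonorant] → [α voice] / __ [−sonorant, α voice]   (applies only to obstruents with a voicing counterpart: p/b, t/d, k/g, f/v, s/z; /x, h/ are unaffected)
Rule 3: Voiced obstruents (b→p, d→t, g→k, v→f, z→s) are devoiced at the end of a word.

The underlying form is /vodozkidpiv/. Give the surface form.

vozoskitpif

Rule 1 (intervocalic spirantization): /d/ is a stop between vowels /o/ and /o/, so it spirantizes to the fricative [z]. /vodozkidpiv/ → vozozkidpiv.
Rule 2 (regressive voicing assimilation): /z/ precedes the voiceless obstruent /k/, so it devoices to [s] by assimilation. /d/ precedes the voiceless obstruent /p/, so it devoices to [t] by assimilation. /vozozkidpiv/ → vozoskitpiv.
Rule 3 (final devoicing): /v/ is a voiced obstruent in word-final position, so it devoices to [f]. /vozoskitpiv/ → vozoskitpif.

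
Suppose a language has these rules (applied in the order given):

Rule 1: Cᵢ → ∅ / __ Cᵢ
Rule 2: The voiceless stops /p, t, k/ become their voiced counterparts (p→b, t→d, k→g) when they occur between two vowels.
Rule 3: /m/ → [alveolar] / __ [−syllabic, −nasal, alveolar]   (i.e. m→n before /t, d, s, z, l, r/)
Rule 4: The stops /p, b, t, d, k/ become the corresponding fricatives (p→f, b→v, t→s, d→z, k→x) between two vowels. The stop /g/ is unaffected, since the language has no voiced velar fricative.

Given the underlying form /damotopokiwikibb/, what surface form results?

Rule 1 (degemination): /bb/ is a geminate; the first /b/ deletes. /damotopokiwikibb/ → damotopokiwikib.
Rule 2 (intervocalic voicing): /t/ is a voiceless stop between vowels /o/ and /o/, so it voices to [d]. /p/ is a voiceless stop between vowels /o/ and /o/, so it voices to [b]. /k/ is a voiceless stop between vowels /o/ and /i/, so it voices to [g]. /k/ is a voiceless stop between vowels /i/ and /i/, so it voices to [g]. /damotopokiwikib/ → damodobogiwigib.
Rule 3 (nasal place assimilation): no segment meets the environment; /damodobogiwigib/ is unchanged.
Rule 4 (intervocalic spirantization): /d/ is a stop between vowels /o/ and /o/, so it spirantizes to the fricative [z]. /b/ is a stop between vowels /o/ and /o/, so it spirantizes to the fricative [v]. /damodobogiwigib/ → damozovogiwigib.

damozovogiwigib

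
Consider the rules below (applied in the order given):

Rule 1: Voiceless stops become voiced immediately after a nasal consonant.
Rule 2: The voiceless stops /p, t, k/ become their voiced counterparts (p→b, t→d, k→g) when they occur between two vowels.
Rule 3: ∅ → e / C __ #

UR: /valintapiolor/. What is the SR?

Rule 1 (post-nasal voicing): /t/ is a voiceless stop immediately after the nasal /n/, so it voices to [d]. /valintapiolor/ → valindapiolor.
Rule 2 (intervocalic voicing): /p/ is a voiceless stop between vowels /a/ and /i/, so it voices to [b]. /valindapiolor/ → valindabiolor.
Rule 3 (final e-epenthesis): the form ends in the consonant /r/, so [e] is inserted word-finally. /valindabiolor/ → valindabiolore.

valindabiolore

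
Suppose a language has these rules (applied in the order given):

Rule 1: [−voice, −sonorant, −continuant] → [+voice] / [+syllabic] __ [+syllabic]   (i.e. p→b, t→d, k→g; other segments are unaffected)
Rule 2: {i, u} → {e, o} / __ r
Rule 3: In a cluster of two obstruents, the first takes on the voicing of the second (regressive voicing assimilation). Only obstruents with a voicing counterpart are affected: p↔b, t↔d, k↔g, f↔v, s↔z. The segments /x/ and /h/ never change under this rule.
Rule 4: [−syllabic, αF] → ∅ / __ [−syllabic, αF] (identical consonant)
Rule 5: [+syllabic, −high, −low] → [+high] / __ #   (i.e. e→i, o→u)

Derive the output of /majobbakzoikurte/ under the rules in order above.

Rule 1 (intervocalic voicing): /k/ is a voiceless stop between vowels /i/ and /u/, so it voices to [g]. /majobbakzoikurte/ → majobbakzoigurte.
Rule 2 (pre-rhotic lowering): /u/ is a high vowel immediately before /r/, so it lowers to [o]. /majobbakzoigurte/ → majobbakzoigorte.
Rule 3 (regressive voicing assimilation): /k/ precedes the voiced obstruent /z/, so it voices to [g] by assimilation. /majobbakzoigorte/ → majobbagzoigorte.
Rule 4 (degemination): /bb/ is a geminate; the first /b/ deletes. /majobbagzoigorte/ → majobagzoigorte.
Rule 5 (final vowel raising): /e/ is a mid vowel in word-final position, so it raises to [i]. /majobagzoigorte/ → majobagzoigorti.

majobagzoigorti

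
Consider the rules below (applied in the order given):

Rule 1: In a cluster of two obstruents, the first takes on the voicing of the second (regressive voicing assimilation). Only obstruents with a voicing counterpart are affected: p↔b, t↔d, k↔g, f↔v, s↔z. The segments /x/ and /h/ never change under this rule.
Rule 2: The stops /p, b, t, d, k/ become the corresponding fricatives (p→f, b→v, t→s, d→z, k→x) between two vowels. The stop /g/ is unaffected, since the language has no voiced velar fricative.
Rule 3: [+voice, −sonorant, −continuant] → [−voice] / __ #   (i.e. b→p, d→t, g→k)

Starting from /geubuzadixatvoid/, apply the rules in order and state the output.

Rule 1 (regressive voicing assimilation): /t/ precedes the voiced obstruent /v/, so it voices to [d] by assimilation. /geubuzadixatvoid/ → geubuzadixadvoid.
Rule 2 (intervocalic spirantization): /b/ is a stop between vowels /u/ and /u/, so it spirantizes to the fricative [v]. /d/ is a stop between vowels /a/ and /i/, so it spirantizes to the fricative [z]. /geubuzadixadvoid/ → geuvuzazixadvoid.
Rule 3 (final devoicing): /d/ is a voiced stop in word-final position, so it devoices to [t]. /geuvuzazixadvoid/ → geuvuzazixadvoit.

geuvuzazixadvoit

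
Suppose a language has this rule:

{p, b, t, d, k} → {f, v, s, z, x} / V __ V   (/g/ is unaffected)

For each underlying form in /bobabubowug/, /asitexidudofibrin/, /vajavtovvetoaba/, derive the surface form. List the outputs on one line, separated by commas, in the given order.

bovavuvowug, asisexizuzofibrin, vajavtovvesoava

/bobabubowug/: /b/ is a stop between vowels /o/ and /a/, so it spirantizes to the fricative [v]. /b/ is a stop between vowels /a/ and /u/, so it spirantizes to the fricative [v]. /b/ is a stop between vowels /u/ and /o/, so it spirantizes to the fricative [v]. → [bovavuvowug].
/asitexidudofibrin/: /t/ is a stop between vowels /i/ and /e/, so it spirantizes to the fricative [s]. /d/ is a stop between vowels /i/ and /u/, so it spirantizes to the fricative [z]. /d/ is a stop between vowels /u/ and /o/, so it spirantizes to the fricative [z]. → [asisexizuzofibrin].
/vajavtovvetoaba/: /t/ is a stop between vowels /e/ and /o/, so it spirantizes to the fricative [s]. /b/ is a stop between vowels /a/ and /a/, so it spirantizes to the fricative [v]. → [vajavtovvesoava].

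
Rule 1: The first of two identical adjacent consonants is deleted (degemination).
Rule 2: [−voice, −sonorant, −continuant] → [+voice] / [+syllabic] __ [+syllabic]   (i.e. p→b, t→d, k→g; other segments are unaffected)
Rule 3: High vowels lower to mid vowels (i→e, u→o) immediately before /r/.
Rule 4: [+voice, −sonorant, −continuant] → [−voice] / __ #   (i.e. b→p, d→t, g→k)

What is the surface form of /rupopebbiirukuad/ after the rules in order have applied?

Rule 1 (degemination): /bb/ is a geminate; the first /b/ deletes. /rupopebbiirukuad/ → rupopebiirukuad.
Rule 2 (intervocalic voicing): /p/ is a voiceless stop between vowels /u/ and /o/, so it voices to [b]. /p/ is a voiceless stop between vowels /o/ and /e/, so it voices to [b]. /k/ is a voiceless stop between vowels /u/ and /u/, so it voices to [g]. /rupopebiirukuad/ → rubobebiiruguad.
Rule 3 (pre-rhotic lowering): /i/ is a high vowel immediately before /r/, so it lowers to [e]. /rubobebiiruguad/ → rubobebieruguad.
Rule 4 (final devoicing): /d/ is a voiced stop in word-final position, so it devoices to [t]. /rubobebieruguad/ → rubobebieruguat.

rubobebieruguat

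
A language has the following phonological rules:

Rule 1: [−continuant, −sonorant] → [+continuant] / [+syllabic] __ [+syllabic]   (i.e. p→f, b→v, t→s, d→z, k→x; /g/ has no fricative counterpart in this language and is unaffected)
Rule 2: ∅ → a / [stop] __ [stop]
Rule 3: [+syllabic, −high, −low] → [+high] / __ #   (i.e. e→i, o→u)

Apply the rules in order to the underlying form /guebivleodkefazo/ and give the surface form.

Rule 1 (intervocalic spirantization): /b/ is a stop between vowels /e/ and /i/, so it spirantizes to the fricative [v]. /guebivleodkefazo/ → guevivleodkefazo.
Rule 2 (stop-cluster a-epenthesis): /d/ and /k/ form a stop–stop cluster, so [a] is inserted between them. /guevivleodkefazo/ → guevivleodakefazo.
Rule 3 (final vowel raising): /o/ is a mid vowel in word-final position, so it raises to [u]. /guevivleodakefazo/ → guevivleodakefazu.

guevivleodakefazu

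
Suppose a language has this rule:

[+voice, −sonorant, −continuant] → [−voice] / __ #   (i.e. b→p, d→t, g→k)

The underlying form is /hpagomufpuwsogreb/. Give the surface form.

hpagomufpuwsogrep

Scanning /hpagomufpuwsogreb/: /g/ at position 4 is not in the conditioning environment; /g/ at position 14 is not in the conditioning environment; /b/ is a voiced stop in word-final position, so it devoices to [p].
Result: [hpagomufpuwsogrep].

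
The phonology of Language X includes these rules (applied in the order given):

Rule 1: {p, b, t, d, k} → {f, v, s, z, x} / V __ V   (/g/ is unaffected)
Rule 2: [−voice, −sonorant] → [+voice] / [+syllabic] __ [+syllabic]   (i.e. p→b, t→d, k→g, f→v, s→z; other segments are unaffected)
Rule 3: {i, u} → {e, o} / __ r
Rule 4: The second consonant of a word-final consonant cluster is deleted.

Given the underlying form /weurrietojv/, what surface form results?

Rule 1 (intervocalic spirantization): /t/ is a stop between vowels /e/ and /o/, so it spirantizes to the fricative [s]. /weurrietojv/ → weurriesojv.
Rule 2 (intervocalic voicing): /s/ is a voiceless obstruent between vowels /e/ and /o/, so it voices to [z]. /weurriesojv/ → weurriezojv.
Rule 3 (pre-rhotic lowering): /u/ is a high vowel immediately before /r/, so it lowers to [o]. /weurriezojv/ → weorriezojv.
Rule 4 (final cluster simplification): /v/ is the second consonant of a word-final cluster /jv/, so it deletes. /weorriezojv/ → weorriezoj.

weorriezoj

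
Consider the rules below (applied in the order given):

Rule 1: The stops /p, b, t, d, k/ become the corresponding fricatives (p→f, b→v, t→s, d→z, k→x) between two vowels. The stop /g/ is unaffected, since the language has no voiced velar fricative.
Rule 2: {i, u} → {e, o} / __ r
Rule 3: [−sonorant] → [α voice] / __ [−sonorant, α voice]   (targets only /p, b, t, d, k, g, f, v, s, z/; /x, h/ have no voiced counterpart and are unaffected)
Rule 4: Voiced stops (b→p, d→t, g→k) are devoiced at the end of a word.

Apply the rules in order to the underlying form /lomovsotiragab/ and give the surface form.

Rule 1 (intervocalic spirantization): /t/ is a stop between vowels /o/ and /i/, so it spirantizes to the fricative [s]. /lomovsotiragab/ → lomovsosiragab.
Rule 2 (pre-rhotic lowering): /i/ is a high vowel immediately before /r/, so it lowers to [e]. /lomovsosiragab/ → lomovsoseragab.
Rule 3 (regressive voicing assimilation): /v/ precedes the voiceless obstruent /s/, so it devoices to [f] by assimilation. /lomovsoseragab/ → lomofsoseragab.
Rule 4 (final devoicing): /b/ is a voiced stop in word-final position, so it devoices to [p]. /lomofsoseragab/ → lomofsoseragap.

lomofsoseragap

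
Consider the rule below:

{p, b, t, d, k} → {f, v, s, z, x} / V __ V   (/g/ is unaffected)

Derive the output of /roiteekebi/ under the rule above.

roiseexevi

/t/ is a stop between vowels /i/ and /e/, so it spirantizes to the fricative [s].
/k/ is a stop between vowels /e/ and /e/, so it spirantizes to the fricative [x].
/b/ is a stop between vowels /e/ and /i/, so it spirantizes to the fricative [v].
Surface form: [roiseexevi].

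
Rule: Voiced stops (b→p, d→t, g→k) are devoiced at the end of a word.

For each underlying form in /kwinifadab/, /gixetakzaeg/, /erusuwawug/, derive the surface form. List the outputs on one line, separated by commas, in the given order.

/kwinifadab/: /b/ is a voiced stop in word-final position, so it devoices to [p]. → [kwinifadap].
/gixetakzaeg/: /g/ is a voiced stop in word-final position, so it devoices to [k]. → [gixetakzaek].
/erusuwawug/: /g/ is a voiced stop in word-final position, so it devoices to [k]. → [erusuwawuk].

kwinifadap, gixetakzaek, erusuwawuk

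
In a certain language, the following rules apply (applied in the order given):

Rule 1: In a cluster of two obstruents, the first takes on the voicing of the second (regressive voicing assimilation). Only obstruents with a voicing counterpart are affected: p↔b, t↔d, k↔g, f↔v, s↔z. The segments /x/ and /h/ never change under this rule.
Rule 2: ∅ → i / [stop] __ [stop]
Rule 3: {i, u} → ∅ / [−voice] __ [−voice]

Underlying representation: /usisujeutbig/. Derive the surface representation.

Rule 1 (regressive voicing assimilation): /t/ precedes the voiced obstruent /b/, so it voices to [d] by assimilation. /usisujeutbig/ → usisujeudbig.
Rule 2 (stop-cluster i-epenthesis): /d/ and /b/ form a stop–stop cluster, so [i] is inserted between them. /usisujeudbig/ → usisujeudibig.
Rule 3 (high vowel syncope): /i/ is a high vowel flanked by voiceless consonants /s/ and /s/, so it deletes. /usisujeudibig/ → ussujeudibig.

ussujeudibig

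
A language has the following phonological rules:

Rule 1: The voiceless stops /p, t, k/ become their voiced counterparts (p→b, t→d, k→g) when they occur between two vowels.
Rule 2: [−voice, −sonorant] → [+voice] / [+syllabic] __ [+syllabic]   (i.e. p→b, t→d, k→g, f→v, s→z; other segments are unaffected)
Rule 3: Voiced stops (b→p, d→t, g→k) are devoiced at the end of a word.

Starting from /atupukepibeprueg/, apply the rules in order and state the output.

Rule 1 (intervocalic voicing): /t/ is a voiceless stop between vowels /a/ and /u/, so it voices to [d]. /p/ is a voiceless stop between vowels /u/ and /u/, so it voices to [b]. /k/ is a voiceless stop between vowels /u/ and /e/, so it voices to [g]. /p/ is a voiceless stop between vowels /e/ and /i/, so it voices to [b]. /atupukepibeprueg/ → adubugebibeprueg.
Rule 2 (intervocalic voicing): no segment meets the environment; /adubugebibeprueg/ is unchanged.
Rule 3 (final devoicing): /g/ is a voiced stop in word-final position, so it devoices to [k]. /adubugebibeprueg/ → adubugebibepruek.

adubugebibepruek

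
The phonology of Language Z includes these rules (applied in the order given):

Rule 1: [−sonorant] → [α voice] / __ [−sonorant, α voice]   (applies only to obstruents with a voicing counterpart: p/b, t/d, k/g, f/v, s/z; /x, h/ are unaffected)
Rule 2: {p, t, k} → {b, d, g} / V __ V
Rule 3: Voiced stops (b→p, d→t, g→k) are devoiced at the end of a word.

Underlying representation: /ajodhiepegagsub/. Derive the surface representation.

Rule 1 (regressive voicing assimilation): /d/ precedes the voiceless obstruent /h/, so it devoices to [t] by assimilation. /g/ precedes the voiceless obstruent /s/, so it devoices to [k] by assimilation. /ajodhiepegagsub/ → ajothiepegaksub.
Rule 2 (intervocalic voicing): /p/ is a voiceless stop between vowels /e/ and /e/, so it voices to [b]. /ajothiepegaksub/ → ajothiebegaksub.
Rule 3 (final devoicing): /b/ is a voiced stop in word-final position, so it devoices to [p]. /ajothiebegaksub/ → ajothiebegaksup.

ajothiebegaksup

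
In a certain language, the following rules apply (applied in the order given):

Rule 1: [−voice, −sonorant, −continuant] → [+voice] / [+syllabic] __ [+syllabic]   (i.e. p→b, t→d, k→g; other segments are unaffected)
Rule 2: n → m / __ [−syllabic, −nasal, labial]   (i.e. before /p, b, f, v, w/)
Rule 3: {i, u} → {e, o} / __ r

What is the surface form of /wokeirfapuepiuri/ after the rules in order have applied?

Rule 1 (intervocalic voicing): /k/ is a voiceless stop between vowels /o/ and /e/, so it voices to [g]. /p/ is a voiceless stop between vowels /a/ and /u/, so it voices to [b]. /p/ is a voiceless stop between vowels /e/ and /i/, so it voices to [b]. /wokeirfapuepiuri/ → wogeirfabuebiuri.
Rule 2 (nasal place assimilation): no segment meets the environment; /wogeirfabuebiuri/ is unchanged.
Rule 3 (pre-rhotic lowering): /i/ is a high vowel immediately before /r/, so it lowers to [e]. /u/ is a high vowel immediately before /r/, so it lowers to [o]. /wogeirfabuebiuri/ → wogeerfabuebiori.

wogeerfabuebiori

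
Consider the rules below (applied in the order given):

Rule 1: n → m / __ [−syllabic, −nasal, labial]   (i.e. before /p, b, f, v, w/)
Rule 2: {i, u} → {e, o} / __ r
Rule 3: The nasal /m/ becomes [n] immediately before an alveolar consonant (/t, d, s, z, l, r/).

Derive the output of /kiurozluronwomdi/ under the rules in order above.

Rule 1 (nasal place assimilation): /n/ precedes the labial consonant /w/, so it assimilates in place to [m]. /kiurozluronwomdi/ → kiurozluromwomdi.
Rule 2 (pre-rhotic lowering): /u/ is a high vowel immediately before /r/, so it lowers to [o]. /u/ is a high vowel immediately before /r/, so it lowers to [o]. /kiurozluromwomdi/ → kiorozloromwomdi.
Rule 3 (nasal place assimilation): /m/ precedes the alveolar consonant /d/, so it assimilates in place to [n]. /kiorozloromwomdi/ → kiorozloromwondi.

kiorozloromwondi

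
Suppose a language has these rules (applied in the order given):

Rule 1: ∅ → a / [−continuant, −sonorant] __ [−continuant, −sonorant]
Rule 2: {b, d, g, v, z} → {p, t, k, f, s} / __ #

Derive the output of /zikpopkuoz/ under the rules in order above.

zikapopakuos

Rule 1 (stop-cluster a-epenthesis): /k/ and /p/ form a stop–stop cluster, so [a] is inserted between them. /p/ and /k/ form a stop–stop cluster, so [a] is inserted between them. /zikpopkuoz/ → zikapopakuoz.
Rule 2 (final devoicing): /z/ is a voiced obstruent in word-final position, so it devoices to [s]. /zikapopakuoz/ → zikapopakuos.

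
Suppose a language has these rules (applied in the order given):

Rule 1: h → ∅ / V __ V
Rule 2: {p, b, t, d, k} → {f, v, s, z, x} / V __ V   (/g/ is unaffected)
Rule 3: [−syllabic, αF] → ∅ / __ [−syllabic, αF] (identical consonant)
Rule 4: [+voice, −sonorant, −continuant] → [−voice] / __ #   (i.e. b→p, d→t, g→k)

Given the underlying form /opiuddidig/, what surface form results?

Rule 1 (intervocalic h-deletion): no segment meets the environment; /opiuddidig/ is unchanged.
Rule 2 (intervocalic spirantization): /p/ is a stop between vowels /o/ and /i/, so it spirantizes to the fricative [f]. /d/ is a stop between vowels /i/ and /i/, so it spirantizes to the fricative [z]. /opiuddidig/ → ofiuddizig.
Rule 3 (degemination): /dd/ is a geminate; the first /d/ deletes. /ofiuddizig/ → ofiudizig.
Rule 4 (final devoicing): /g/ is a voiced stop in word-final position, so it devoices to [k]. /ofiudizig/ → ofiudizik.

ofiudizik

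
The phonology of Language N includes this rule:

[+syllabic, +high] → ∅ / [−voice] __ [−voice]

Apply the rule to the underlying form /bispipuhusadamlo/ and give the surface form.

bispphsadamlo

/i/ is a high vowel flanked by voiceless consonants /p/ and /p/, so it deletes.
/u/ is a high vowel flanked by voiceless consonants /p/ and /h/, so it deletes.
/u/ is a high vowel flanked by voiceless consonants /h/ and /s/, so it deletes.
The other instance of /i/ does not occur in the required environment and remains unchanged.
Surface form: [bispphsadamlo].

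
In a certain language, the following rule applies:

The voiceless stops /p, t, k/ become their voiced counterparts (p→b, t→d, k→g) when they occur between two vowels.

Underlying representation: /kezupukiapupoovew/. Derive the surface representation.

kezubugiabuboovew

/p/ is a voiceless stop between vowels /u/ and /u/, so it voices to [b].
/k/ is a voiceless stop between vowels /u/ and /i/, so it voices to [g].
/p/ is a voiceless stop between vowels /a/ and /u/, so it voices to [b].
/p/ is a voiceless stop between vowels /u/ and /o/, so it voices to [b].
Surface form: [kezubugiabuboovew].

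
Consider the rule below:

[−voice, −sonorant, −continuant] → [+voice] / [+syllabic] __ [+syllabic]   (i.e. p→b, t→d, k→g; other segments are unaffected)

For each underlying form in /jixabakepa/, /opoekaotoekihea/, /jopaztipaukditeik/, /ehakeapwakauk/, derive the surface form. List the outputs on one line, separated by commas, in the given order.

jixabageba, oboegaodoegihea, jobaztibaukdideik, ehageapwagauk

/jixabakepa/: /k/ is a voiceless stop between vowels /a/ and /e/, so it voices to [g]. /p/ is a voiceless stop between vowels /e/ and /a/, so it voices to [b]. → [jixabageba].
/opoekaotoekihea/: /p/ is a voiceless stop between vowels /o/ and /o/, so it voices to [b]. /k/ is a voiceless stop between vowels /e/ and /a/, so it voices to [g]. /t/ is a voiceless stop between vowels /o/ and /o/, so it voices to [d]. /k/ is a voiceless stop between vowels /e/ and /i/, so it voices to [g]. → [oboegaodoegihea].
/jopaztipaukditeik/: /p/ is a voiceless stop between vowels /o/ and /a/, so it voices to [b]. /p/ is a voiceless stop between vowels /i/ and /a/, so it voices to [b]. /t/ is a voiceless stop between vowels /i/ and /e/, so it voices to [d]. → [jobaztibaukdideik].
/ehakeapwakauk/: /k/ is a voiceless stop between vowels /a/ and /e/, so it voices to [g]. /k/ is a voiceless stop between vowels /a/ and /a/, so it voices to [g]. → [ehageapwagauk].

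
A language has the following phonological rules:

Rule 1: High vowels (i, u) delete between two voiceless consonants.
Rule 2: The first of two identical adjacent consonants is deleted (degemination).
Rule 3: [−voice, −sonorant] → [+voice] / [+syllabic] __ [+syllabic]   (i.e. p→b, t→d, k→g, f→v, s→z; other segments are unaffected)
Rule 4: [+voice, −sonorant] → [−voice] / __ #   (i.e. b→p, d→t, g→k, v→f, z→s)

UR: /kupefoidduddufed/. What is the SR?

Rule 1 (high vowel syncope): /u/ is a high vowel flanked by voiceless consonants /k/ and /p/, so it deletes. /kupefoidduddufed/ → kpefoidduddufed.
Rule 2 (degemination): /dd/ is a geminate; the first /d/ deletes. /dd/ is a geminate; the first /d/ deletes. /kpefoidduddufed/ → kpefoidudufed.
Rule 3 (intervocalic voicing): /f/ is a voiceless obstruent between vowels /e/ and /o/, so it voices to [v]. /f/ is a voiceless obstruent between vowels /u/ and /e/, so it voices to [v]. /kpefoidudufed/ → kpevoiduduved.
Rule 4 (final devoicing): /d/ is a voiced obstruent in word-final position, so it devoices to [t]. /kpevoiduduved/ → kpevoiduduvet.

kpevoiduduvet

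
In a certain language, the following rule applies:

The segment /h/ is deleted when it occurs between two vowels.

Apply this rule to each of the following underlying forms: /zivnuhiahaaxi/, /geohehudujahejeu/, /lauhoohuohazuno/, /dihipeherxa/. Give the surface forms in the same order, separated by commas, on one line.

/zivnuhiahaaxi/: /h/ occurs between vowels /u/ and /i/, so it deletes. /h/ occurs between vowels /a/ and /a/, so it deletes. → [zivnuiaaaxi].
/geohehudujahejeu/: /h/ occurs between vowels /o/ and /e/, so it deletes. /h/ occurs between vowels /e/ and /u/, so it deletes. /h/ occurs between vowels /a/ and /e/, so it deletes. → [geoeudujaejeu].
/lauhoohuohazuno/: /h/ occurs between vowels /u/ and /o/, so it deletes. /h/ occurs between vowels /o/ and /u/, so it deletes. /h/ occurs between vowels /o/ and /a/, so it deletes. → [lauoouoazuno].
/dihipeherxa/: /h/ occurs between vowels /i/ and /i/, so it deletes. /h/ occurs between vowels /e/ and /e/, so it deletes. → [diipeerxa].

zivnuiaaaxi, geoeudujaejeu, lauoouoazuno, diipeerxa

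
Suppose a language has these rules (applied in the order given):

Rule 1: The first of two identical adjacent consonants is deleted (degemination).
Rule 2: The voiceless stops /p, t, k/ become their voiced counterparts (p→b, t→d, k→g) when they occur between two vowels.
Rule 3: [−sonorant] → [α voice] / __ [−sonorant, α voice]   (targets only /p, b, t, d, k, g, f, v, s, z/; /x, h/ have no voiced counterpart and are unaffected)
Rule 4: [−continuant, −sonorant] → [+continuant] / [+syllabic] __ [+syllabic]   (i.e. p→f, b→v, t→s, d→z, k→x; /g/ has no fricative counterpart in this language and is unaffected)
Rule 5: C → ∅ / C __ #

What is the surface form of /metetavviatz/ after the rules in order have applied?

mezezaviad

Rule 1 (degemination): /vv/ is a geminate; the first /v/ deletes. /metetavviatz/ → metetaviatz.
Rule 2 (intervocalic voicing): /t/ is a voiceless stop between vowels /e/ and /e/, so it voices to [d]. /t/ is a voiceless stop between vowels /e/ and /a/, so it voices to [d]. /metetaviatz/ → mededaviatz.
Rule 3 (regressive voicing assimilation): /t/ precedes the voiced obstruent /z/, so it voices to [d] by assimilation. /mededaviatz/ → mededaviadz.
Rule 4 (intervocalic spirantization): /d/ is a stop between vowels /e/ and /e/, so it spirantizes to the fricative [z]. /d/ is a stop between vowels /e/ and /a/, so it spirantizes to the fricative [z]. /mededaviadz/ → mezezaviadz.
Rule 5 (final cluster simplification): /z/ is the second consonant of a word-final cluster /dz/, so it deletes. /mezezaviadz/ → mezezaviad.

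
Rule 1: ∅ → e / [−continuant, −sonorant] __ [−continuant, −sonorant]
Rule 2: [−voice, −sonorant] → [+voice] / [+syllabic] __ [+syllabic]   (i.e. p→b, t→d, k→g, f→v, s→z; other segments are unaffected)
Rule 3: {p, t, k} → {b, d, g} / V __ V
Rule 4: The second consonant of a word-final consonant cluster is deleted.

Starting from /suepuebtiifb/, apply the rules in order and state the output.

Rule 1 (stop-cluster e-epenthesis): /b/ and /t/ form a stop–stop cluster, so [e] is inserted between them. /suepuebtiifb/ → suepuebetiifb.
Rule 2 (intervocalic voicing): /p/ is a voiceless obstruent between vowels /e/ and /u/, so it voices to [b]. /t/ is a voiceless obstruent between vowels /e/ and /i/, so it voices to [d]. /suepuebetiifb/ → suebuebediifb.
Rule 3 (intervocalic voicing): no segment meets the environment; /suebuebediifb/ is unchanged.
Rule 4 (final cluster simplification): /b/ is the second consonant of a word-final cluster /fb/, so it deletes. /suebuebediifb/ → suebuebediif.

suebuebediif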